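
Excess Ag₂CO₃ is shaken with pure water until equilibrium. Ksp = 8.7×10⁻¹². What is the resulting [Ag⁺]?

2.6×10⁻⁴ M

Ag₂CO₃(s) ⇌ 2 Ag⁺(aq) + CO₃²⁻(aq)
If s mol/L of Ag₂CO₃ dissolves, [Ag⁺] = 2s and [CO₃²⁻] = s.
Ksp = [Ag⁺]^2[CO₃²⁻] = (2s)^2 · s = 4s^3 = 8.7×10⁻¹²
s = 1.3×10⁻⁴ mol/L
[Ag⁺] = 2s = 2.6×10⁻⁴ mol/L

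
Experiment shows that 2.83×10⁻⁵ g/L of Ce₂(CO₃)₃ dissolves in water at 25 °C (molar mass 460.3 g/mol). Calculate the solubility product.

Ksp = 9.49×10⁻³⁵

Convert to molarity: s = 2.83×10⁻⁵ / 460.3 = 6.1482×10⁻⁸ mol/L
Ce₂(CO₃)₃(s) ⇌ 2 Ce³⁺(aq) + 3 CO₃²⁻(aq)
For each mole of Ce₂(CO₃)₃ that dissolves per liter, [Ce³⁺] = 2s and [CO₃²⁻] = 3s; let s denote this solubility.
Ksp = [Ce³⁺]^2[CO₃²⁻]^3 = (2s)^2 · (3s)^3 = 108s^5
Ksp = 108 × (6.1482×10⁻⁸)^5 = 9.49×10⁻³⁵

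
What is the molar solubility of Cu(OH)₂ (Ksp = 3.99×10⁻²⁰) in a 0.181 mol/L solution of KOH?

1.22×10⁻¹⁸ M

Cu(OH)₂(s) ⇌ Cu²⁺(aq) + 2 OH⁻(aq)
Let s be the solubility of Cu(OH)₂ here. The common ion gives [OH⁻] ≈ 0.181 mol/L, and [Cu²⁺] = s.
Ksp = [Cu²⁺][OH⁻]^2 = s(0.181)^2
s = 3.99×10⁻²⁰ / (0.181)^2 = 1.22×10⁻¹⁸
s = 1.22×10⁻¹⁸ mol/L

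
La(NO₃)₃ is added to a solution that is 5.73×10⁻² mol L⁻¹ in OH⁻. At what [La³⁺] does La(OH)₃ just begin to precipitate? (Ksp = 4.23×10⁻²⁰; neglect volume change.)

2.25×10⁻¹⁶ M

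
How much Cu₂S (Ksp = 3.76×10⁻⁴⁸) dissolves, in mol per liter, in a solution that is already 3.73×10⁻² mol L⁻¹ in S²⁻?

Cu₂S(s) ⇌ 2 Cu⁺(aq) + S²⁻(aq)
Let s be the solubility of Cu₂S here. The common ion gives [S²⁻] ≈ 3.73×10⁻² mol L⁻¹, and [Cu⁺] = 2s.
Ksp = [Cu⁺]^2[S²⁻] = (2s)^2(3.73×10⁻²)
(2s)^2 = 3.76×10⁻⁴⁸ / (3.73×10⁻²) = 1.01×10⁻⁴⁶
s = 5.02×10⁻²⁴ mol L⁻¹

5.02×10⁻²⁴ M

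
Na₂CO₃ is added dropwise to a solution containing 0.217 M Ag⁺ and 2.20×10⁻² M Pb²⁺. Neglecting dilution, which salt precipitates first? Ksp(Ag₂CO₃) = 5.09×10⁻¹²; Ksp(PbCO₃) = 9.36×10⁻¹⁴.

The threshold for precipitation is Q = Ksp.
For Ag₂CO₃: [CO₃²⁻] = (Ksp/[Ag⁺]^2) = 1.08×10⁻¹⁰ M
For PbCO₃: [CO₃²⁻] = (Ksp/[Pb²⁺]) = 4.25×10⁻¹² M
Since PbCO₃ needs less CO₃²⁻ to reach saturation, it precipitates first.

PbCO₃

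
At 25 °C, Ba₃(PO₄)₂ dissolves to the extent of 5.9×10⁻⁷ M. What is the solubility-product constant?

Ba₃(PO₄)₂(s) ⇌ 3 Ba²⁺(aq) + 2 PO₄³⁻(aq)
If s mol/L of Ba₃(PO₄)₂ dissolves, [Ba²⁺] = 3s and [PO₄³⁻] = 2s.
Ksp = [Ba²⁺]^3[PO₄³⁻]^2 = (3s)^3 · (2s)^2 = 108s^5
Ksp = 108 × (5.9×10⁻⁷)^5 = 7.7×10⁻³⁰

Ksp = 7.7×10⁻³⁰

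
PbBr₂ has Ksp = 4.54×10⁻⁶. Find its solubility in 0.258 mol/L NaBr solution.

PbBr₂(s) ⇌ Pb²⁺(aq) + 2 Br⁻(aq)
The solution already contains Br⁻ at 0.258 mol/L. Let s be the molar solubility of PbBr₂.
[Br⁻] ≈ 0.258 mol/L (common ion dominates); [Pb²⁺] = s.
Ksp = [Pb²⁺][Br⁻]^2 = s(0.258)^2
s = 4.54×10⁻⁶ / (0.258)^2 = 6.82×10⁻⁵
s = 6.82×10⁻⁵ mol/L

6.82×10⁻⁵ M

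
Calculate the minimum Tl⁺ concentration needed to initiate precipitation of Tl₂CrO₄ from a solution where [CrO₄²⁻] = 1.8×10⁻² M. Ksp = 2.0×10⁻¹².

Precipitation begins when Q = Ksp.
Tl₂CrO₄(s) ⇌ 2 Tl⁺(aq) + CrO₄²⁻(aq)
Ksp = [Tl⁺]^2[CrO₄²⁻] = [Tl⁺]^2(1.8×10⁻²)
[Tl⁺]^2 = 2.0×10⁻¹² / (1.8×10⁻²) = 1.1×10⁻¹⁰
[Tl⁺] = 1.1×10⁻⁵ M

1.1×10⁻⁵ M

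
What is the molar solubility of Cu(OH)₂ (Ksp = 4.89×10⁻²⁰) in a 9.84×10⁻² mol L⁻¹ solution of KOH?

Cu(OH)₂(s) ⇌ Cu²⁺(aq) + 2 OH⁻(aq)
OH⁻ is already present at 9.84×10⁻² mol L⁻¹. If s mol/L of Cu(OH)₂ dissolves, [Cu²⁺] = s while [OH⁻] ≈ 9.84×10⁻² mol L⁻¹.
Ksp = [Cu²⁺][OH⁻]^2 = s(9.84×10⁻²)^2
s = 4.89×10⁻²⁰ / (9.84×10⁻²)^2 = 5.05×10⁻¹⁸
s = 5.05×10⁻¹⁸ mol L⁻¹

5.05×10⁻¹⁸ M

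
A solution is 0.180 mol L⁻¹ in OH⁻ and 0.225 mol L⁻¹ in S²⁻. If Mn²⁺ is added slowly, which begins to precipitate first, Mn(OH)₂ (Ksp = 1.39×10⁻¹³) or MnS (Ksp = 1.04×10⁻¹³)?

MnS

Precipitation of each salt begins when its ion product equals Ksp.
For Mn(OH)₂: [Mn²⁺] = (Ksp/[OH⁻]^2) = 4.29×10⁻¹² mol L⁻¹
For MnS: [Mn²⁺] = (Ksp/[S²⁻]) = 4.62×10⁻¹³ mol L⁻¹
MnS requires the lower [Mn²⁺], so it precipitates first.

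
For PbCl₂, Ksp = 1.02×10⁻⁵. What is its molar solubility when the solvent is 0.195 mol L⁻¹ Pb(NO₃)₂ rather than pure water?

PbCl₂(s) ⇌ Pb²⁺(aq) + 2 Cl⁻(aq)
Let s be the solubility of PbCl₂ here. The common ion gives [Pb²⁺] ≈ 0.195 mol L⁻¹, and [Cl⁻] = 2s.
Ksp = [Pb²⁺][Cl⁻]^2 = (0.195)(2s)^2
(2s)^2 = 1.02×10⁻⁵ / (0.195) = 5.23×10⁻⁵
s = 3.62×10⁻³ mol L⁻¹

3.62×10⁻³ M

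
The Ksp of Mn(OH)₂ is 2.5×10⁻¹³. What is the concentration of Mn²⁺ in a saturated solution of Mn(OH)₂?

4.0×10⁻⁵ M

Mn(OH)₂(s) ⇌ Mn²⁺(aq) + 2 OH⁻(aq)
Call the molar solubility s, so that [Mn²⁺] = s and [OH⁻] = 2s.
Ksp = [Mn²⁺][OH⁻]^2 = s · (2s)^2 = 4s^3 = 2.5×10⁻¹³
s = 4.0×10⁻⁵ mol L⁻¹
[Mn²⁺] = s = 4.0×10⁻⁵ mol L⁻¹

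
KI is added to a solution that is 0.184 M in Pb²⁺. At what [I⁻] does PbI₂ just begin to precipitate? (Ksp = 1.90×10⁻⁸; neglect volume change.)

3.21×10⁻⁴ M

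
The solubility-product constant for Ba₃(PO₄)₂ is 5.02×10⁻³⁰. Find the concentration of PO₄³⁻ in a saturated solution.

1.08×10⁻⁶ M

Ba₃(PO₄)₂(s) ⇌ 3 Ba²⁺(aq) + 2 PO₄³⁻(aq)
If s mol/L of Ba₃(PO₄)₂ dissolves, [Ba²⁺] = 3s and [PO₄³⁻] = 2s.
Ksp = [Ba²⁺]^3[PO₄³⁻]^2 = (3s)^3 · (2s)^2 = 108s^5 = 5.02×10⁻³⁰
s = 5.41×10⁻⁷ mol L⁻¹
[PO₄³⁻] = 2s = 1.08×10⁻⁶ mol L⁻¹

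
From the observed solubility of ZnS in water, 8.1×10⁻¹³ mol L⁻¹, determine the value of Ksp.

Ksp = 6.6×10⁻²⁵

ZnS(s) ⇌ Zn²⁺(aq) + S²⁻(aq)
Call the molar solubility s, so that [Zn²⁺] = s and [S²⁻] = s.
Ksp = [Zn²⁺][S²⁻] = s · s = s^2
Ksp = (8.1×10⁻¹³)^2 = 6.6×10⁻²⁵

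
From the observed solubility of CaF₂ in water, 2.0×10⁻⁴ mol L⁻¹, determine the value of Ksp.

Ksp = 3.2×10⁻¹¹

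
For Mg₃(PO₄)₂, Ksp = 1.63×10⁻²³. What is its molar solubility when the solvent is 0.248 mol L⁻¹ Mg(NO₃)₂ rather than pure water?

Mg₃(PO₄)₂(s) ⇌ 3 Mg²⁺(aq) + 2 PO₄³⁻(aq)
Mg²⁺ is already present at 0.248 mol L⁻¹. If s mol/L of Mg₃(PO₄)₂ dissolves, [PO₄³⁻] = 2s while [Mg²⁺] ≈ 0.248 mol L⁻¹.
Ksp = [Mg²⁺]^3[PO₄³⁻]^2 = (0.248)^3(2s)^2
(2s)^2 = 1.63×10⁻²³ / (0.248)^3 = 1.07×10⁻²¹
s = 1.63×10⁻¹¹ mol L⁻¹

1.63×10⁻¹¹ M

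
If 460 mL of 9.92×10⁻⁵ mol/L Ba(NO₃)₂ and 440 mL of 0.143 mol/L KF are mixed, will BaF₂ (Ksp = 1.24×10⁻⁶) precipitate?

No

Total volume after mixing = 460 + 440 = 900 mL.
[Ba²⁺] = (9.92×10⁻⁵)(460)/900 = 5.07×10⁻⁵ mol/L
[F⁻] = (0.143)(440)/900 = 6.99×10⁻² mol/L
Q = [Ba²⁺][F⁻]^2 = 2.48×10⁻⁷
Q = 2.48×10⁻⁷ < Ksp = 1.24×10⁻⁶, so the solution is unsaturated and no precipitate forms.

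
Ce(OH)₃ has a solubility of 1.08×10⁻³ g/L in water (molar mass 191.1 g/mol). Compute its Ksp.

Ksp = 2.75×10⁻²⁰

Convert to molarity: s = 1.08×10⁻³ / 191.1 = 5.6515×10⁻⁶ mol/L
Ce(OH)₃(s) ⇌ Ce³⁺(aq) + 3 OH⁻(aq)
Let s be the molar solubility. Then [Ce³⁺] = s and [OH⁻] = 3s.
Ksp = [Ce³⁺][OH⁻]^3 = s · (3s)^3 = 27s^4
Ksp = 27 × (5.6515×10⁻⁶)^4 = 2.75×10⁻²⁰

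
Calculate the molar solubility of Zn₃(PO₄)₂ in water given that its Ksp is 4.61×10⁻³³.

Zn₃(PO₄)₂(s) ⇌ 3 Zn²⁺(aq) + 2 PO₄³⁻(aq)
If s mol/L of Zn₃(PO₄)₂ dissolves, [Zn²⁺] = 3s and [PO₄³⁻] = 2s.
Ksp = [Zn²⁺]^3[PO₄³⁻]^2 = (3s)^3 · (2s)^2 = 108s^5
108s^5 = 4.61×10⁻³³  ⇒  s^5 = 4.27×10⁻³⁵
s = 1.34×10⁻⁷ M

1.34×10⁻⁷ M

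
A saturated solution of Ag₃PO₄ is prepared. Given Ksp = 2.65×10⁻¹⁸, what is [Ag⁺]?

5.31×10⁻⁵ M

Ag₃PO₄(s) ⇌ 3 Ag⁺(aq) + PO₄³⁻(aq)
Let s be the molar solubility. Then [Ag⁺] = 3s and [PO₄³⁻] = s.
Ksp = [Ag⁺]^3[PO₄³⁻] = (3s)^3 · s = 27s^4 = 2.65×10⁻¹⁸
s = 1.77×10⁻⁵ M
[Ag⁺] = 3s = 5.31×10⁻⁵ M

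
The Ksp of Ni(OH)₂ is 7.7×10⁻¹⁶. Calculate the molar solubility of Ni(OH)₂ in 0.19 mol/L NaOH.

Ni(OH)₂(s) ⇌ Ni²⁺(aq) + 2 OH⁻(aq)
Let s be the solubility of Ni(OH)₂ here. The common ion gives [OH⁻] ≈ 0.19 mol/L, and [Ni²⁺] = s.
Ksp = [Ni²⁺][OH⁻]^2 = s(0.19)^2
s = 7.7×10⁻¹⁶ / (0.19)^2 = 2.1×10⁻¹⁴
s = 2.1×10⁻¹⁴ mol/L

2.1×10⁻¹⁴ M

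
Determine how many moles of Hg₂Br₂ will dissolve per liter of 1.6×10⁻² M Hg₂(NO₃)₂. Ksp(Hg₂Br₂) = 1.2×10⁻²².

Hg₂Br₂(s) ⇌ Hg₂²⁺(aq) + 2 Br⁻(aq)
The solution already contains Hg₂²⁺ at 1.6×10⁻² M. Let s be the molar solubility of Hg₂Br₂.
[Hg₂²⁺] ≈ 1.6×10⁻² M (common ion dominates); [Br⁻] = 2s.
Ksp = [Hg₂²⁺][Br⁻]^2 = (1.6×10⁻²)(2s)^2
(2s)^2 = 1.2×10⁻²² / (1.6×10⁻²) = 7.5×10⁻²¹
s = 4.3×10⁻¹¹ M

4.3×10⁻¹¹ M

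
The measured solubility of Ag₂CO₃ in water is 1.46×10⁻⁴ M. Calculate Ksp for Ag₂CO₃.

Ksp = 1.24×10⁻¹¹

Ag₂CO₃(s) ⇌ 2 Ag⁺(aq) + CO₃²⁻(aq)
With molar solubility s: [Ag⁺] = 2s, [CO₃²⁻] = s.
Ksp = [Ag⁺]^2[CO₃²⁻] = (2s)^2 · s = 4s^3
Ksp = 4 × (1.46×10⁻⁴)^3 = 1.24×10⁻¹¹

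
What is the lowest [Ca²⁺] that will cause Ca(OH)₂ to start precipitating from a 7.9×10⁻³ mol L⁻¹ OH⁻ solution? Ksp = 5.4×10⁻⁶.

8.7×10⁻² M

Precipitation of each salt begins when its ion product equals Ksp.
Ca(OH)₂(s) ⇌ Ca²⁺(aq) + 2 OH⁻(aq)
Ksp = [Ca²⁺][OH⁻]^2 = [Ca²⁺](7.9×10⁻³)^2
[Ca²⁺] = 5.4×10⁻⁶ / (7.9×10⁻³)^2 = 8.7×10⁻²
[Ca²⁺] = 8.7×10⁻² mol L⁻¹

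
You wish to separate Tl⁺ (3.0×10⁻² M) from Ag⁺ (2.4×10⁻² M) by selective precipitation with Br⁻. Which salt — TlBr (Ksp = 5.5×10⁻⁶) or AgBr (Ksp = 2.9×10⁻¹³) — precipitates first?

AgBr

Each salt precipitates once Q = Ksp for that salt.
For TlBr: [Br⁻] = (Ksp/[Tl⁺]) = 1.8×10⁻⁴ M
For AgBr: [Br⁻] = (Ksp/[Ag⁺]) = 1.2×10⁻¹¹ M
The smaller threshold [Br⁻] is reached first, so AgBr precipitates first.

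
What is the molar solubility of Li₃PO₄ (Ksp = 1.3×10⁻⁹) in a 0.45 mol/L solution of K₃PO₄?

Li₃PO₄(s) ⇌ 3 Li⁺(aq) + PO₄³⁻(aq)
PO₄³⁻ is already present at 0.45 mol/L. If s mol/L of Li₃PO₄ dissolves, [Li⁺] = 3s while [PO₄³⁻] ≈ 0.45 mol/L.
Ksp = [Li⁺]^3[PO₄³⁻] = (3s)^3(0.45)
(3s)^3 = 1.3×10⁻⁹ / (0.45) = 2.9×10⁻⁹
s = 4.7×10⁻⁴ mol/L

4.7×10⁻⁴ M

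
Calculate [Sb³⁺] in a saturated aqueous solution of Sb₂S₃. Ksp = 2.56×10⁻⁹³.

Sb₂S₃(s) ⇌ 2 Sb³⁺(aq) + 3 S²⁻(aq)
Let s be the molar solubility. Then [Sb³⁺] = 2s and [S²⁻] = 3s.
Ksp = [Sb³⁺]^2[S²⁻]^3 = (2s)^2 · (3s)^3 = 108s^5 = 2.56×10⁻⁹³
s = 1.19×10⁻¹⁹ mol/L
[Sb³⁺] = 2s = 2.38×10⁻¹⁹ mol/L

2.38×10⁻¹⁹ M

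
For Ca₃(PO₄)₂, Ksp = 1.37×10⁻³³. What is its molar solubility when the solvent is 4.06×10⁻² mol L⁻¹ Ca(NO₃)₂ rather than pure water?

2.26×10⁻¹⁵ M

Ca₃(PO₄)₂(s) ⇌ 3 Ca²⁺(aq) + 2 PO₄³⁻(aq)
With Ca²⁺ already at 4.06×10⁻² mol L⁻¹ and s small, take [Ca²⁺] ≈ 4.06×10⁻² mol L⁻¹ and [PO₄³⁻] = 2s.
Ksp = [Ca²⁺]^3[PO₄³⁻]^2 = (4.06×10⁻²)^3(2s)^2
(2s)^2 = 1.37×10⁻³³ / (4.06×10⁻²)^3 = 2.05×10⁻²⁹
s = 2.26×10⁻¹⁵ mol L⁻¹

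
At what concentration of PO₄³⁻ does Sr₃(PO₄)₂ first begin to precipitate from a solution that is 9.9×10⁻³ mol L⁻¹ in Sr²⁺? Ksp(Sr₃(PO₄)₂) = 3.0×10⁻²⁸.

Precipitation of each salt begins when its ion product equals Ksp.
Sr₃(PO₄)₂(s) ⇌ 3 Sr²⁺(aq) + 2 PO₄³⁻(aq)
Ksp = [Sr²⁺]^3[PO₄³⁻]^2 = [PO₄³⁻]^2(9.9×10⁻³)^3
[PO₄³⁻]^2 = 3.0×10⁻²⁸ / (9.9×10⁻³)^3 = 3.1×10⁻²²
[PO₄³⁻] = 1.8×10⁻¹¹ mol L⁻¹

1.8×10⁻¹¹ M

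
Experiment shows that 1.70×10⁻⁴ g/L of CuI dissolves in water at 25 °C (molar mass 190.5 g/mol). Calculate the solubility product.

Ksp = 7.96×10⁻¹³

Molar solubility s = (1.70×10⁻⁴ g/L) / (190.5 g/mol) = 8.9239×10⁻⁷ mol/L
CuI(s) ⇌ Cu⁺(aq) + I⁻(aq)
With molar solubility s: [Cu⁺] = s, [I⁻] = s.
Ksp = [Cu⁺][I⁻] = s · s = s^2
Ksp = (8.9239×10⁻⁷)^2 = 7.96×10⁻¹³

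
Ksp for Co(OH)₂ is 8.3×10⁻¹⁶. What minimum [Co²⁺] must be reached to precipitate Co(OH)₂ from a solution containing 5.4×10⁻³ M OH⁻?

2.8×10⁻¹¹ M

The threshold for precipitation is Q = Ksp.
Co(OH)₂(s) ⇌ Co²⁺(aq) + 2 OH⁻(aq)
Ksp = [Co²⁺][OH⁻]^2 = [Co²⁺](5.4×10⁻³)^2
[Co²⁺] = 8.3×10⁻¹⁶ / (5.4×10⁻³)^2 = 2.8×10⁻¹¹
[Co²⁺] = 2.8×10⁻¹¹ M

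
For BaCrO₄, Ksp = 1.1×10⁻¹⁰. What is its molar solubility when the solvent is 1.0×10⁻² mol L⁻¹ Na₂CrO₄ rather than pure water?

1.1×10⁻⁸ M

BaCrO₄(s) ⇌ Ba²⁺(aq) + CrO₄²⁻(aq)
CrO₄²⁻ is already present at 1.0×10⁻² mol L⁻¹. If s mol/L of BaCrO₄ dissolves, [Ba²⁺] = s while [CrO₄²⁻] ≈ 1.0×10⁻² mol L⁻¹.
Ksp = [Ba²⁺][CrO₄²⁻] = s(1.0×10⁻²)
s = 1.1×10⁻¹⁰ / (1.0×10⁻²) = 1.1×10⁻⁸
s = 1.1×10⁻⁸ mol L⁻¹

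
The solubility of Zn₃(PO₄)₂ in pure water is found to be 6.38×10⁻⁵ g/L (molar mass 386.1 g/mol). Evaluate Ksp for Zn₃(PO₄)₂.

Ksp = 1.33×10⁻³²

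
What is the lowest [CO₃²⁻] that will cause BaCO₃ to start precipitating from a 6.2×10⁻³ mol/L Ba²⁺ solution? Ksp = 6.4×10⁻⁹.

Precipitation begins when Q = Ksp.
BaCO₃(s) ⇌ Ba²⁺(aq) + CO₃²⁻(aq)
Ksp = [Ba²⁺][CO₃²⁻] = [CO₃²⁻](6.2×10⁻³)
[CO₃²⁻] = 6.4×10⁻⁹ / (6.2×10⁻³) = 1.0×10⁻⁶
[CO₃²⁻] = 1.0×10⁻⁶ mol/L

1.0×10⁻⁶ M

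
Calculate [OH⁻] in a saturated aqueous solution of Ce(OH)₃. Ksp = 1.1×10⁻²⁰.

1.3×10⁻⁵ M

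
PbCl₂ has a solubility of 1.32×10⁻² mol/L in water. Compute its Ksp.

Ksp = 9.20×10⁻⁶

PbCl₂(s) ⇌ Pb²⁺(aq) + 2 Cl⁻(aq)
Let s be the molar solubility. Then [Pb²⁺] = s and [Cl⁻] = 2s.
Ksp = [Pb²⁺][Cl⁻]^2 = s · (2s)^2 = 4s^3
Ksp = 4 × (1.32×10⁻²)^3 = 9.20×10⁻⁶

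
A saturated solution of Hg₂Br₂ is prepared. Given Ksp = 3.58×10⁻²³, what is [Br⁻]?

4.15×10⁻⁸ M

Hg₂Br₂(s) ⇌ Hg₂²⁺(aq) + 2 Br⁻(aq)
Let s be the molar solubility. Then [Hg₂²⁺] = s and [Br⁻] = 2s.
Ksp = [Hg₂²⁺][Br⁻]^2 = s · (2s)^2 = 4s^3 = 3.58×10⁻²³
s = 2.08×10⁻⁸ mol L⁻¹
[Br⁻] = 2s = 4.15×10⁻⁸ mol L⁻¹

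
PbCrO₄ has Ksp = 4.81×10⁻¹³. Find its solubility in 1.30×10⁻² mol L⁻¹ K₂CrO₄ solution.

PbCrO₄(s) ⇌ Pb²⁺(aq) + CrO₄²⁻(aq)
Let s be the solubility of PbCrO₄ here. The common ion gives [CrO₄²⁻] ≈ 1.30×10⁻² mol L⁻¹, and [Pb²⁺] = s.
Ksp = [Pb²⁺][CrO₄²⁻] = s(1.30×10⁻²)
s = 4.81×10⁻¹³ / (1.30×10⁻²) = 3.70×10⁻¹¹
s = 3.70×10⁻¹¹ mol L⁻¹

3.70×10⁻¹¹ M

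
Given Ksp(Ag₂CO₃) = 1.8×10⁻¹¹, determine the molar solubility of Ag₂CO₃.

1.7×10⁻⁴ M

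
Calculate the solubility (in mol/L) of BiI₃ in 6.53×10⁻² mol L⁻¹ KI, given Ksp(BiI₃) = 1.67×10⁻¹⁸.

BiI₃(s) ⇌ Bi³⁺(aq) + 3 I⁻(aq)
Let s be the solubility of BiI₃ here. The common ion gives [I⁻] ≈ 6.53×10⁻² mol L⁻¹, and [Bi³⁺] = s.
Ksp = [Bi³⁺][I⁻]^3 = s(6.53×10⁻²)^3
s = 1.67×10⁻¹⁸ / (6.53×10⁻²)^3 = 6.00×10⁻¹⁵
s = 6.00×10⁻¹⁵ mol L⁻¹

6.00×10⁻¹⁵ M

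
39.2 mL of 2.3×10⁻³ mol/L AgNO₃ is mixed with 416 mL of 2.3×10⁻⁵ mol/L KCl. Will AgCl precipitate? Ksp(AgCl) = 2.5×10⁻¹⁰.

The combined volume is 455.2 mL.
[Ag⁺] = (2.3×10⁻³)(39.2)/455.2 = 2.0×10⁻⁴ mol/L
[Cl⁻] = (2.3×10⁻⁵)(416)/455.2 = 2.1×10⁻⁵ mol/L
Q = [Ag⁺][Cl⁻] = 4.2×10⁻⁹
Q = 4.2×10⁻⁹ > Ksp = 2.5×10⁻¹⁰, so the solution is supersaturated and AgCl precipitates.

Yes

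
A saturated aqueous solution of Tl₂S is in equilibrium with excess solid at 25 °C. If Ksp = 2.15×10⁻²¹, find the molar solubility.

8.13×10⁻⁸ M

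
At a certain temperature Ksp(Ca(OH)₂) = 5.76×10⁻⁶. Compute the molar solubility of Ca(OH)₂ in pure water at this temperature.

Ca(OH)₂(s) ⇌ Ca²⁺(aq) + 2 OH⁻(aq)
Let s be the molar solubility. Then [Ca²⁺] = s and [OH⁻] = 2s.
Ksp = [Ca²⁺][OH⁻]^2 = s · (2s)^2 = 4s^3
4s^3 = 5.76×10⁻⁶  ⇒  s^3 = 1.44×10⁻⁶
s = 1.13×10⁻² M

1.13×10⁻² M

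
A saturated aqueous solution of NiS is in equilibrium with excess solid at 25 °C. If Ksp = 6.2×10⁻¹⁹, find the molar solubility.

7.9×10⁻¹⁰ M

NiS(s) ⇌ Ni²⁺(aq) + S²⁻(aq)
Call the molar solubility s, so that [Ni²⁺] = s and [S²⁻] = s.
Ksp = [Ni²⁺][S²⁻] = s · s = s^2
s^2 = 6.2×10⁻¹⁹
s = (6.2×10⁻¹⁹)^(1/2) = 7.9×10⁻¹⁰ M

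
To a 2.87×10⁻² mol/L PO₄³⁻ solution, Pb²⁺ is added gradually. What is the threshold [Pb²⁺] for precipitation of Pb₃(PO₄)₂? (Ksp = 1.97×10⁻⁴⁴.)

Precipitation begins when Q = Ksp.
Pb₃(PO₄)₂(s) ⇌ 3 Pb²⁺(aq) + 2 PO₄³⁻(aq)
Ksp = [Pb²⁺]^3[PO₄³⁻]^2 = [Pb²⁺]^3(2.87×10⁻²)^2
[Pb²⁺]^3 = 1.97×10⁻⁴⁴ / (2.87×10⁻²)^2 = 2.39×10⁻⁴¹
[Pb²⁺] = 2.88×10⁻¹⁴ mol/L

2.88×10⁻¹⁴ M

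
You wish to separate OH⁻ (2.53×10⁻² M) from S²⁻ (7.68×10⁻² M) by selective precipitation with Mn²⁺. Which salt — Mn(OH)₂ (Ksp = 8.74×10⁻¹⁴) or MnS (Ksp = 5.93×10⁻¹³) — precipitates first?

Each salt precipitates once Q = Ksp for that salt.
For Mn(OH)₂: [Mn²⁺] = (Ksp/[OH⁻]^2) = 1.37×10⁻¹⁰ M
For MnS: [Mn²⁺] = (Ksp/[S²⁻]) = 7.72×10⁻¹² M
MnS requires the lower [Mn²⁺], so it precipitates first.

MnS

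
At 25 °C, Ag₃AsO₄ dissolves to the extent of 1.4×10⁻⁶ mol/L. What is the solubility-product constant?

Ag₃AsO₄(s) ⇌ 3 Ag⁺(aq) + AsO₄³⁻(aq)
For each mole of Ag₃AsO₄ that dissolves per liter, [Ag⁺] = 3s and [AsO₄³⁻] = s; let s denote this solubility.
Ksp = [Ag⁺]^3[AsO₄³⁻] = (3s)^3 · s = 27s^4
Ksp = 27 × (1.4×10⁻⁶)^4 = 1.0×10⁻²²

Ksp = 1.0×10⁻²²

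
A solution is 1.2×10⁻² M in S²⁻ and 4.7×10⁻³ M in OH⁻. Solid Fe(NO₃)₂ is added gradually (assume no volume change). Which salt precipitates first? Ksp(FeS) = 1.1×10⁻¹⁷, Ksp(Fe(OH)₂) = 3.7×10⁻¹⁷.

FeS

Precipitation begins when Q = Ksp.
For FeS: [Fe²⁺] = (Ksp/[S²⁻]) = 9.2×10⁻¹⁶ M
For Fe(OH)₂: [Fe²⁺] = (Ksp/[OH⁻]^2) = 1.7×10⁻¹² M
The smaller threshold [Fe²⁺] is reached first, so FeS precipitates first.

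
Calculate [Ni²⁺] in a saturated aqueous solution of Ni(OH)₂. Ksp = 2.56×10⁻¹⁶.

4.00×10⁻⁶ M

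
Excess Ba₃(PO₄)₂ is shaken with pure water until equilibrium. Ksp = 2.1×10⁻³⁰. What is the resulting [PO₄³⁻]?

9.1×10⁻⁷ M

Ba₃(PO₄)₂(s) ⇌ 3 Ba²⁺(aq) + 2 PO₄³⁻(aq)
Call the molar solubility s, so that [Ba²⁺] = 3s and [PO₄³⁻] = 2s.
Ksp = [Ba²⁺]^3[PO₄³⁻]^2 = (3s)^3 · (2s)^2 = 108s^5 = 2.1×10⁻³⁰
s = 4.5×10⁻⁷ M
[PO₄³⁻] = 2s = 9.1×10⁻⁷ M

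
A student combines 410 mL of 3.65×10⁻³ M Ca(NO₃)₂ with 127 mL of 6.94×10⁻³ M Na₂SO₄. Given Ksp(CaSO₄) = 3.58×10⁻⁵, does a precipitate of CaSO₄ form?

Total volume after mixing = 410 + 127 = 537 mL.
[Ca²⁺] = (3.65×10⁻³)(410)/537 = 2.79×10⁻³ M
[SO₄²⁻] = (6.94×10⁻³)(127)/537 = 1.64×10⁻³ M
Q = [Ca²⁺][SO₄²⁻] = 4.57×10⁻⁶
Q < Ksp (4.57×10⁻⁶ vs 3.58×10⁻⁵); the solution remains unsaturated and no precipitate forms.

No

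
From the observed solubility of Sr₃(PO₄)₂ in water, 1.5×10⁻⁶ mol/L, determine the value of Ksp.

Ksp = 8.2×10⁻²⁸

Sr₃(PO₄)₂(s) ⇌ 3 Sr²⁺(aq) + 2 PO₄³⁻(aq)
Call the molar solubility s, so that [Sr²⁺] = 3s and [PO₄³⁻] = 2s.
Ksp = [Sr²⁺]^3[PO₄³⁻]^2 = (3s)^3 · (2s)^2 = 108s^5
Ksp = 108 × (1.5×10⁻⁶)^5 = 8.2×10⁻²⁸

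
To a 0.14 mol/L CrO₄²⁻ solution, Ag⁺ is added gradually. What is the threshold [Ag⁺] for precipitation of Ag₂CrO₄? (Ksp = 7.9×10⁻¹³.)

2.4×10⁻⁶ M

The threshold for precipitation is Q = Ksp.
Ag₂CrO₄(s) ⇌ 2 Ag⁺(aq) + CrO₄²⁻(aq)
Ksp = [Ag⁺]^2[CrO₄²⁻] = [Ag⁺]^2(0.14)
[Ag⁺]^2 = 7.9×10⁻¹³ / (0.14) = 5.6×10⁻¹²
[Ag⁺] = 2.4×10⁻⁶ mol/L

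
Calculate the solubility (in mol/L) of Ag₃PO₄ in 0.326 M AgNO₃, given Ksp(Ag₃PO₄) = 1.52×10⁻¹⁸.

4.39×10⁻¹⁷ M

Ag₃PO₄(s) ⇌ 3 Ag⁺(aq) + PO₄³⁻(aq)
Let s be the solubility of Ag₃PO₄ here. The common ion gives [Ag⁺] ≈ 0.326 M, and [PO₄³⁻] = s.
Ksp = [Ag⁺]^3[PO₄³⁻] = (0.326)^3s
s = 1.52×10⁻¹⁸ / (0.326)^3 = 4.39×10⁻¹⁷
s = 4.39×10⁻¹⁷ M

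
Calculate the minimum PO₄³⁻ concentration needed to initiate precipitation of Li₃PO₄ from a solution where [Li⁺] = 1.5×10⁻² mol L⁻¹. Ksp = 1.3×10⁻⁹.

3.9×10⁻⁴ M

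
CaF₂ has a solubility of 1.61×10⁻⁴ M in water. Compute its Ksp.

CaF₂(s) ⇌ Ca²⁺(aq) + 2 F⁻(aq)
Let s be the molar solubility. Then [Ca²⁺] = s and [F⁻] = 2s.
Ksp = [Ca²⁺][F⁻]^2 = s · (2s)^2 = 4s^3
Ksp = 4 × (1.61×10⁻⁴)^3 = 1.67×10⁻¹¹

Ksp = 1.67×10⁻¹¹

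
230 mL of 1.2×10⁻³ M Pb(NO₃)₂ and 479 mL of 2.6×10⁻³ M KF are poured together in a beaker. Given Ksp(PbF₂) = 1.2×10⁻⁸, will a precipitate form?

The combined volume is 709 mL.
[Pb²⁺] = (1.2×10⁻³)(230)/709 = 3.9×10⁻⁴ M
[F⁻] = (2.6×10⁻³)(479)/709 = 1.8×10⁻³ M
Q = [Pb²⁺][F⁻]^2 = 1.2×10⁻⁹
Since Q (1.2×10⁻⁹) is less than Ksp (1.2×10⁻⁸), no PbF₂ precipitates.

No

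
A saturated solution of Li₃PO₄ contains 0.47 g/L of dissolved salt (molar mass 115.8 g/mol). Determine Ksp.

Ksp = 7.3×10⁻⁹

s = (0.47 g L⁻¹)/(115.8 g mol⁻¹) = 4.059×10⁻³ M
Li₃PO₄(s) ⇌ 3 Li⁺(aq) + PO₄³⁻(aq)
Let s be the molar solubility. Then [Li⁺] = 3s and [PO₄³⁻] = s.
Ksp = [Li⁺]^3[PO₄³⁻] = (3s)^3 · s = 27s^4
Ksp = 27 × (4.059×10⁻³)^4 = 7.3×10⁻⁹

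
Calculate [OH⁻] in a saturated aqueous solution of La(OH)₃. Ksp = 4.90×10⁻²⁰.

1.96×10⁻⁵ M

La(OH)₃(s) ⇌ La³⁺(aq) + 3 OH⁻(aq)
If s mol/L of La(OH)₃ dissolves, [La³⁺] = s and [OH⁻] = 3s.
Ksp = [La³⁺][OH⁻]^3 = s · (3s)^3 = 27s^4 = 4.90×10⁻²⁰
s = 6.53×10⁻⁶ M
[OH⁻] = 3s = 1.96×10⁻⁵ M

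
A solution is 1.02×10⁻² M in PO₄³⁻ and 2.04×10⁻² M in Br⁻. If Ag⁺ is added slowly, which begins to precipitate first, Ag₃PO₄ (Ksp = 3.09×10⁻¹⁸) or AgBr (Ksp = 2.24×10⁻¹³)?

AgBr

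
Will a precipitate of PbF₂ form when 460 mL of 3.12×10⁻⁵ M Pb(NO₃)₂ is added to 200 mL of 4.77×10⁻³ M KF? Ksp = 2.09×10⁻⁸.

No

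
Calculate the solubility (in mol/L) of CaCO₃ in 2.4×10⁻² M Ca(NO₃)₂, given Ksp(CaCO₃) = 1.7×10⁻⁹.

7.1×10⁻⁸ M

CaCO₃(s) ⇌ Ca²⁺(aq) + CO₃²⁻(aq)
With Ca²⁺ already at 2.4×10⁻² M and s small, take [Ca²⁺] ≈ 2.4×10⁻² M and [CO₃²⁻] = s.
Ksp = [Ca²⁺][CO₃²⁻] = (2.4×10⁻²)s
s = 1.7×10⁻⁹ / (2.4×10⁻²) = 7.1×10⁻⁸
s = 7.1×10⁻⁸ M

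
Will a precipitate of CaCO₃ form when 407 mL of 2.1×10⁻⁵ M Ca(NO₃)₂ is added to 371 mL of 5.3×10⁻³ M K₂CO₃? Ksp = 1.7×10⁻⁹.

Yes

Total volume after mixing = 407 + 371 = 778 mL.
[Ca²⁺] = (2.1×10⁻⁵)(407)/778 = 1.1×10⁻⁵ M
[CO₃²⁻] = (5.3×10⁻³)(371)/778 = 2.5×10⁻³ M
Q = [Ca²⁺][CO₃²⁻] = 2.8×10⁻⁸
Because Q > Ksp (2.8×10⁻⁸ vs 1.7×10⁻⁹), a precipitate of CaCO₃ forms.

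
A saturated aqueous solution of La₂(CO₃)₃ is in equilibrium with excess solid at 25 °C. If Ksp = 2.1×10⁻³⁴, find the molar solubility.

7.2×10⁻⁸ M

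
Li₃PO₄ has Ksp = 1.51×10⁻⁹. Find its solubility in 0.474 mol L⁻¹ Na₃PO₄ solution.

4.90×10⁻⁴ M

Li₃PO₄(s) ⇌ 3 Li⁺(aq) + PO₄³⁻(aq)
Let s be the solubility of Li₃PO₄ here. The common ion gives [PO₄³⁻] ≈ 0.474 mol L⁻¹, and [Li⁺] = 3s.
Ksp = [Li⁺]^3[PO₄³⁻] = (3s)^3(0.474)
(3s)^3 = 1.51×10⁻⁹ / (0.474) = 3.19×10⁻⁹
s = 4.90×10⁻⁴ mol L⁻¹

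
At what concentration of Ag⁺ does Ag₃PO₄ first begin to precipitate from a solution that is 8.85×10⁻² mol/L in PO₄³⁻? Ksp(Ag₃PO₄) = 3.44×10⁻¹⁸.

A salt starts to precipitate once the ion product Q reaches its Ksp.
Ag₃PO₄(s) ⇌ 3 Ag⁺(aq) + PO₄³⁻(aq)
Ksp = [Ag⁺]^3[PO₄³⁻] = [Ag⁺]^3(8.85×10⁻²)
[Ag⁺]^3 = 3.44×10⁻¹⁸ / (8.85×10⁻²) = 3.89×10⁻¹⁷
[Ag⁺] = 3.39×10⁻⁶ mol/L

3.39×10⁻⁶ M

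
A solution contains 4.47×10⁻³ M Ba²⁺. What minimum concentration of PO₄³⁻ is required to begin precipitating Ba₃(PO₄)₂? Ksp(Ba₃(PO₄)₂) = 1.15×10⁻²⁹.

1.13×10⁻¹¹ M

Precipitation of each salt begins when its ion product equals Ksp.
Ba₃(PO₄)₂(s) ⇌ 3 Ba²⁺(aq) + 2 PO₄³⁻(aq)
Ksp = [Ba²⁺]^3[PO₄³⁻]^2 = [PO₄³⁻]^2(4.47×10⁻³)^3
[PO₄³⁻]^2 = 1.15×10⁻²⁹ / (4.47×10⁻³)^3 = 1.29×10⁻²²
[PO₄³⁻] = 1.13×10⁻¹¹ M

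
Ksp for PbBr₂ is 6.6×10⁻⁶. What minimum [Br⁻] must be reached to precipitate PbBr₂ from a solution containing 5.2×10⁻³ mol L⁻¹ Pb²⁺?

Each salt precipitates once Q = Ksp for that salt.
PbBr₂(s) ⇌ Pb²⁺(aq) + 2 Br⁻(aq)
Ksp = [Pb²⁺][Br⁻]^2 = [Br⁻]^2(5.2×10⁻³)
[Br⁻]^2 = 6.6×10⁻⁶ / (5.2×10⁻³) = 1.3×10⁻³
[Br⁻] = 3.6×10⁻² mol L⁻¹

3.6×10⁻² M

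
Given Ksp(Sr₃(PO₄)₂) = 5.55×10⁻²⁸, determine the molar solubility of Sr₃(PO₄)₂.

1.39×10⁻⁶ M

Sr₃(PO₄)₂(s) ⇌ 3 Sr²⁺(aq) + 2 PO₄³⁻(aq)
If s mol/L of Sr₃(PO₄)₂ dissolves, [Sr²⁺] = 3s and [PO₄³⁻] = 2s.
Ksp = [Sr²⁺]^3[PO₄³⁻]^2 = (3s)^3 · (2s)^2 = 108s^5
108s^5 = 5.55×10⁻²⁸  ⇒  s^5 = 5.14×10⁻³⁰
s = (5.14×10⁻³⁰)^(1/5) = 1.39×10⁻⁶ M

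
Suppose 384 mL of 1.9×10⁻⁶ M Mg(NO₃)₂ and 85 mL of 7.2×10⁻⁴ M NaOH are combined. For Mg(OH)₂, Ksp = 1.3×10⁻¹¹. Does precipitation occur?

No

Total volume after mixing = 384 + 85 = 469 mL.
[Mg²⁺] = (1.9×10⁻⁶)(384)/469 = 1.6×10⁻⁶ M
[OH⁻] = (7.2×10⁻⁴)(85)/469 = 1.3×10⁻⁴ M
Q = [Mg²⁺][OH⁻]^2 = 2.6×10⁻¹⁴
Since Q (2.6×10⁻¹⁴) is less than Ksp (1.3×10⁻¹¹), no Mg(OH)₂ precipitates.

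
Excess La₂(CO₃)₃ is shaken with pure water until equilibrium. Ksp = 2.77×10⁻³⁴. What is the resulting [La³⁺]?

La₂(CO₃)₃(s) ⇌ 2 La³⁺(aq) + 3 CO₃²⁻(aq)
If s mol/L of La₂(CO₃)₃ dissolves, [La³⁺] = 2s and [CO₃²⁻] = 3s.
Ksp = [La³⁺]^2[CO₃²⁻]^3 = (2s)^2 · (3s)^3 = 108s^5 = 2.77×10⁻³⁴
s = 7.62×10⁻⁸ mol/L
[La³⁺] = 2s = 1.52×10⁻⁷ mol/L

1.52×10⁻⁷ M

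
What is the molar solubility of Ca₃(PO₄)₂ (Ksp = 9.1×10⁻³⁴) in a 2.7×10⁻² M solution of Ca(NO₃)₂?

Ca₃(PO₄)₂(s) ⇌ 3 Ca²⁺(aq) + 2 PO₄³⁻(aq)
With Ca²⁺ already at 2.7×10⁻² M and s small, take [Ca²⁺] ≈ 2.7×10⁻² M and [PO₄³⁻] = 2s.
Ksp = [Ca²⁺]^3[PO₄³⁻]^2 = (2.7×10⁻²)^3(2s)^2
(2s)^2 = 9.1×10⁻³⁴ / (2.7×10⁻²)^3 = 4.6×10⁻²⁹
s = 3.4×10⁻¹⁵ M

3.4×10⁻¹⁵ M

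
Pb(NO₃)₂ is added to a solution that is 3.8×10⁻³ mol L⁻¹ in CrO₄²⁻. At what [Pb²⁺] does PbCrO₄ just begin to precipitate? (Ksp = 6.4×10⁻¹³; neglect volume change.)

1.7×10⁻¹⁰ M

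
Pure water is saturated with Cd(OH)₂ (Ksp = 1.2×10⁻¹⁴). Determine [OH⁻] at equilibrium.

2.9×10⁻⁵ M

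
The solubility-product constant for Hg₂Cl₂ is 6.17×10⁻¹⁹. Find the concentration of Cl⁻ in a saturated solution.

1.07×10⁻⁶ M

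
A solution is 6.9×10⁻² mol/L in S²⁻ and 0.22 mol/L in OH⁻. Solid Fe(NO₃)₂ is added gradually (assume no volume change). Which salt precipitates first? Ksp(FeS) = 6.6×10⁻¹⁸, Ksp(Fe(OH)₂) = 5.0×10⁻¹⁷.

FeS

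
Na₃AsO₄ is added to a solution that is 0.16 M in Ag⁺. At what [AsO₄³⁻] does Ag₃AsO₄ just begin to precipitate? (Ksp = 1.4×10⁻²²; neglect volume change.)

The threshold for precipitation is Q = Ksp.
Ag₃AsO₄(s) ⇌ 3 Ag⁺(aq) + AsO₄³⁻(aq)
Ksp = [Ag⁺]^3[AsO₄³⁻] = [AsO₄³⁻](0.16)^3
[AsO₄³⁻] = 1.4×10⁻²² / (0.16)^3 = 3.4×10⁻²⁰
[AsO₄³⁻] = 3.4×10⁻²⁰ M

3.4×10⁻²⁰ M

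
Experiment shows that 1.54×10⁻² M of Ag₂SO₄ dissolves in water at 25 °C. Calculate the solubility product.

Ag₂SO₄(s) ⇌ 2 Ag⁺(aq) + SO₄²⁻(aq)
If s mol/L of Ag₂SO₄ dissolves, [Ag⁺] = 2s and [SO₄²⁻] = s.
Ksp = [Ag⁺]^2[SO₄²⁻] = (2s)^2 · s = 4s^3
Ksp = 4 × (1.54×10⁻²)^3 = 1.46×10⁻⁵

Ksp = 1.46×10⁻⁵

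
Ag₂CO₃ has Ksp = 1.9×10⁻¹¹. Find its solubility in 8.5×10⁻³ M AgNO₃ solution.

2.6×10⁻⁷ M

Ag₂CO₃(s) ⇌ 2 Ag⁺(aq) + CO₃²⁻(aq)
Ag⁺ is already present at 8.5×10⁻³ M. If s mol/L of Ag₂CO₃ dissolves, [CO₃²⁻] = s while [Ag⁺] ≈ 8.5×10⁻³ M.
Ksp = [Ag⁺]^2[CO₃²⁻] = (8.5×10⁻³)^2s
s = 1.9×10⁻¹¹ / (8.5×10⁻³)^2 = 2.6×10⁻⁷
s = 2.6×10⁻⁷ M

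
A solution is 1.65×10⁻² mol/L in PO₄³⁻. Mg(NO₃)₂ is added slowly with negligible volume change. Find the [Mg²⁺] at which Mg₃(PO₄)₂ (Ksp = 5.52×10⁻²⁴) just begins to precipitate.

2.73×10⁻⁷ M

The threshold for precipitation is Q = Ksp.
Mg₃(PO₄)₂(s) ⇌ 3 Mg²⁺(aq) + 2 PO₄³⁻(aq)
Ksp = [Mg²⁺]^3[PO₄³⁻]^2 = [Mg²⁺]^3(1.65×10⁻²)^2
[Mg²⁺]^3 = 5.52×10⁻²⁴ / (1.65×10⁻²)^2 = 2.03×10⁻²⁰
[Mg²⁺] = 2.73×10⁻⁷ mol/L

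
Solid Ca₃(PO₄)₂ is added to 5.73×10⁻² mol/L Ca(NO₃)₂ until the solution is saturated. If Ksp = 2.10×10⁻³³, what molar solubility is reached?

Ca₃(PO₄)₂(s) ⇌ 3 Ca²⁺(aq) + 2 PO₄³⁻(aq)
Let s be the solubility of Ca₃(PO₄)₂ here. The common ion gives [Ca²⁺] ≈ 5.73×10⁻² mol/L, and [PO₄³⁻] = 2s.
Ksp = [Ca²⁺]^3[PO₄³⁻]^2 = (5.73×10⁻²)^3(2s)^2
(2s)^2 = 2.10×10⁻³³ / (5.73×10⁻²)^3 = 1.12×10⁻²⁹
s = 1.67×10⁻¹⁵ mol/L

1.67×10⁻¹⁵ M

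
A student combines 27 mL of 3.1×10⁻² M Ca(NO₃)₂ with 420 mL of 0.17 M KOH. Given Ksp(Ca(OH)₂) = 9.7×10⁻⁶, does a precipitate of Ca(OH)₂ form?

Yes

The combined volume is 447 mL.
[Ca²⁺] = (3.1×10⁻²)(27)/447 = 1.9×10⁻³ M
[OH⁻] = (0.17)(420)/447 = 0.16 M
Q = [Ca²⁺][OH⁻]^2 = 4.8×10⁻⁵
Q = 4.8×10⁻⁵ > Ksp = 9.7×10⁻⁶, so the solution is supersaturated and Ca(OH)₂ precipitates.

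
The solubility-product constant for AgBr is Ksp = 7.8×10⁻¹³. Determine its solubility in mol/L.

8.8×10⁻⁷ M

AgBr(s) ⇌ Ag⁺(aq) + Br⁻(aq)
Call the molar solubility s, so that [Ag⁺] = s and [Br⁻] = s.
Ksp = [Ag⁺][Br⁻] = s · s = s^2
s^2 = 7.8×10⁻¹³
s = (7.8×10⁻¹³)^(1/2) = 8.8×10⁻⁷ M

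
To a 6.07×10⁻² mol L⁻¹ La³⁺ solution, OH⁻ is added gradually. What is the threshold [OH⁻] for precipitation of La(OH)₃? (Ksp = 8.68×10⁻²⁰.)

1.13×10⁻⁶ M

The threshold for precipitation is Q = Ksp.
La(OH)₃(s) ⇌ La³⁺(aq) + 3 OH⁻(aq)
Ksp = [La³⁺][OH⁻]^3 = [OH⁻]^3(6.07×10⁻²)
[OH⁻]^3 = 8.68×10⁻²⁰ / (6.07×10⁻²) = 1.43×10⁻¹⁸
[OH⁻] = 1.13×10⁻⁶ mol L⁻¹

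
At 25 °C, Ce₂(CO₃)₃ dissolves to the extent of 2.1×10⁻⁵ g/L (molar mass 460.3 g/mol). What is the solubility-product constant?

Convert to molarity: s = 2.1×10⁻⁵ / 460.3 = 4.562×10⁻⁸ mol/L
Ce₂(CO₃)₃(s) ⇌ 2 Ce³⁺(aq) + 3 CO₃²⁻(aq)
If s mol/L of Ce₂(CO₃)₃ dissolves, [Ce³⁺] = 2s and [CO₃²⁻] = 3s.
Ksp = [Ce³⁺]^2[CO₃²⁻]^3 = (2s)^2 · (3s)^3 = 108s^5
Ksp = 108 × (4.562×10⁻⁸)^5 = 2.1×10⁻³⁵

Ksp = 2.1×10⁻³⁵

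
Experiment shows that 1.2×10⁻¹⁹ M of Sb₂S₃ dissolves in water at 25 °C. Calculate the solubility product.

Ksp = 2.7×10⁻⁹³

Sb₂S₃(s) ⇌ 2 Sb³⁺(aq) + 3 S²⁻(aq)
Let s be the molar solubility. Then [Sb³⁺] = 2s and [S²⁻] = 3s.
Ksp = [Sb³⁺]^2[S²⁻]^3 = (2s)^2 · (3s)^3 = 108s^5
Ksp = 108 × (1.2×10⁻¹⁹)^5 = 2.7×10⁻⁹³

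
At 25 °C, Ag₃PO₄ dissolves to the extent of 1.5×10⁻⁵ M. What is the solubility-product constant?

Ksp = 1.4×10⁻¹⁸

Ag₃PO₄(s) ⇌ 3 Ag⁺(aq) + PO₄³⁻(aq)
With molar solubility s: [Ag⁺] = 3s, [PO₄³⁻] = s.
Ksp = [Ag⁺]^3[PO₄³⁻] = (3s)^3 · s = 27s^4
Ksp = 27 × (1.5×10⁻⁵)^4 = 1.4×10⁻¹⁸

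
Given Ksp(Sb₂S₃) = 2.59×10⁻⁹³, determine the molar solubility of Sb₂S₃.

1.19×10⁻¹⁹ M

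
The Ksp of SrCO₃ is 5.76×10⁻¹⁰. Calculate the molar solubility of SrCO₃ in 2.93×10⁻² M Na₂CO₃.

1.97×10⁻⁸ M

SrCO₃(s) ⇌ Sr²⁺(aq) + CO₃²⁻(aq)
CO₃²⁻ is already present at 2.93×10⁻² M. If s mol/L of SrCO₃ dissolves, [Sr²⁺] = s while [CO₃²⁻] ≈ 2.93×10⁻² M.
Ksp = [Sr²⁺][CO₃²⁻] = s(2.93×10⁻²)
s = 5.76×10⁻¹⁰ / (2.93×10⁻²) = 1.97×10⁻⁸
s = 1.97×10⁻⁸ M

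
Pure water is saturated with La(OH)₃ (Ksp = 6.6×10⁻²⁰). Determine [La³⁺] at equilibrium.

7.0×10⁻⁶ M

La(OH)₃(s) ⇌ La³⁺(aq) + 3 OH⁻(aq)
If s mol/L of La(OH)₃ dissolves, [La³⁺] = s and [OH⁻] = 3s.
Ksp = [La³⁺][OH⁻]^3 = s · (3s)^3 = 27s^4 = 6.6×10⁻²⁰
s = 7.0×10⁻⁶ mol L⁻¹
[La³⁺] = s = 7.0×10⁻⁶ mol L⁻¹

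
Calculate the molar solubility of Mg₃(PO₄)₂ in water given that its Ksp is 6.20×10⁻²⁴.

8.95×10⁻⁶ M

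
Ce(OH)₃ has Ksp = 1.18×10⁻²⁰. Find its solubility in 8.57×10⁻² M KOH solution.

Ce(OH)₃(s) ⇌ Ce³⁺(aq) + 3 OH⁻(aq)
With OH⁻ already at 8.57×10⁻² M and s small, take [OH⁻] ≈ 8.57×10⁻² M and [Ce³⁺] = s.
Ksp = [Ce³⁺][OH⁻]^3 = s(8.57×10⁻²)^3
s = 1.18×10⁻²⁰ / (8.57×10⁻²)^3 = 1.87×10⁻¹⁷
s = 1.87×10⁻¹⁷ M

1.87×10⁻¹⁷ M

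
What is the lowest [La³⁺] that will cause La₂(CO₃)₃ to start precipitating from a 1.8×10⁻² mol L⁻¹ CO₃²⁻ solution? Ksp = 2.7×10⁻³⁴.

6.8×10⁻¹⁵ M

Precipitation begins when Q = Ksp.
La₂(CO₃)₃(s) ⇌ 2 La³⁺(aq) + 3 CO₃²⁻(aq)
Ksp = [La³⁺]^2[CO₃²⁻]^3 = [La³⁺]^2(1.8×10⁻²)^3
[La³⁺]^2 = 2.7×10⁻³⁴ / (1.8×10⁻²)^3 = 4.6×10⁻²⁹
[La³⁺] = 6.8×10⁻¹⁵ mol L⁻¹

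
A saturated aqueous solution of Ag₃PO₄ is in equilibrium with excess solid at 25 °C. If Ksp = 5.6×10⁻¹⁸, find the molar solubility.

Ag₃PO₄(s) ⇌ 3 Ag⁺(aq) + PO₄³⁻(aq)
Let s be the molar solubility. Then [Ag⁺] = 3s and [PO₄³⁻] = s.
Ksp = [Ag⁺]^3[PO₄³⁻] = (3s)^3 · s = 27s^4
27s^4 = 5.6×10⁻¹⁸  ⇒  s^4 = 2.1×10⁻¹⁹
s = 2.1×10⁻⁵ mol L⁻¹

2.1×10⁻⁵ M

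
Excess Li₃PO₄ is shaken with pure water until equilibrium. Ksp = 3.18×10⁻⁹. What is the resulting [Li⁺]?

Li₃PO₄(s) ⇌ 3 Li⁺(aq) + PO₄³⁻(aq)
Call the molar solubility s, so that [Li⁺] = 3s and [PO₄³⁻] = s.
Ksp = [Li⁺]^3[PO₄³⁻] = (3s)^3 · s = 27s^4 = 3.18×10⁻⁹
s = 3.29×10⁻³ M
[Li⁺] = 3s = 9.88×10⁻³ M

9.88×10⁻³ M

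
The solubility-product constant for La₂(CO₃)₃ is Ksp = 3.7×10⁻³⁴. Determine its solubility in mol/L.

8.1×10⁻⁸ M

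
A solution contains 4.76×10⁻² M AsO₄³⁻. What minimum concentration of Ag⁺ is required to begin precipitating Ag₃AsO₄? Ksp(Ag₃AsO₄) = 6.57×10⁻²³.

The threshold for precipitation is Q = Ksp.
Ag₃AsO₄(s) ⇌ 3 Ag⁺(aq) + AsO₄³⁻(aq)
Ksp = [Ag⁺]^3[AsO₄³⁻] = [Ag⁺]^3(4.76×10⁻²)
[Ag⁺]^3 = 6.57×10⁻²³ / (4.76×10⁻²) = 1.38×10⁻²¹
[Ag⁺] = 1.11×10⁻⁷ M

1.11×10⁻⁷ M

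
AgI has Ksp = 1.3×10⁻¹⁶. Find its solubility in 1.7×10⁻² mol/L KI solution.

7.6×10⁻¹⁵ M

AgI(s) ⇌ Ag⁺(aq) + I⁻(aq)
The solution already contains I⁻ at 1.7×10⁻² mol/L. Let s be the molar solubility of AgI.
[I⁻] ≈ 1.7×10⁻² mol/L (common ion dominates); [Ag⁺] = s.
Ksp = [Ag⁺][I⁻] = s(1.7×10⁻²)
s = 1.3×10⁻¹⁶ / (1.7×10⁻²) = 7.6×10⁻¹⁵
s = 7.6×10⁻¹⁵ mol/L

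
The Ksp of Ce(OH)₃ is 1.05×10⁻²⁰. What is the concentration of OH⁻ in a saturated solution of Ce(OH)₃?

1.33×10⁻⁵ M

Ce(OH)₃(s) ⇌ Ce³⁺(aq) + 3 OH⁻(aq)
Call the molar solubility s, so that [Ce³⁺] = s and [OH⁻] = 3s.
Ksp = [Ce³⁺][OH⁻]^3 = s · (3s)^3 = 27s^4 = 1.05×10⁻²⁰
s = 4.44×10⁻⁶ M
[OH⁻] = 3s = 1.33×10⁻⁵ M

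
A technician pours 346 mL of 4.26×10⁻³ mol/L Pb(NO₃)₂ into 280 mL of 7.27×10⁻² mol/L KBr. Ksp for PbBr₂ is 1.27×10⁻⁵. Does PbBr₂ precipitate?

No

Total volume after mixing = 346 + 280 = 626 mL.
[Pb²⁺] = (4.26×10⁻³)(346)/626 = 2.35×10⁻³ mol/L
[Br⁻] = (7.27×10⁻²)(280)/626 = 3.25×10⁻² mol/L
Q = [Pb²⁺][Br⁻]^2 = 2.49×10⁻⁶
Q = 2.49×10⁻⁶ < Ksp = 1.27×10⁻⁵, so the solution is unsaturated and no precipitate forms.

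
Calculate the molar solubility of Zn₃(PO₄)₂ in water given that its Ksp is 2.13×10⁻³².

Zn₃(PO₄)₂(s) ⇌ 3 Zn²⁺(aq) + 2 PO₄³⁻(aq)
If s mol/L of Zn₃(PO₄)₂ dissolves, [Zn²⁺] = 3s and [PO₄³⁻] = 2s.
Ksp = [Zn²⁺]^3[PO₄³⁻]^2 = (3s)^3 · (2s)^2 = 108s^5
108s^5 = 2.13×10⁻³²  ⇒  s^5 = 1.97×10⁻³⁴
s = 1.82×10⁻⁷ M

1.82×10⁻⁷ M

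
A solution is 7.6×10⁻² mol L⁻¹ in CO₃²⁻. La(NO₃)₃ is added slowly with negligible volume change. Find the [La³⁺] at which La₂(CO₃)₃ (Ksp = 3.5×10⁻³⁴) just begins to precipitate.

8.9×10⁻¹⁶ M

Precipitation of each salt begins when its ion product equals Ksp.
La₂(CO₃)₃(s) ⇌ 2 La³⁺(aq) + 3 CO₃²⁻(aq)
Ksp = [La³⁺]^2[CO₃²⁻]^3 = [La³⁺]^2(7.6×10⁻²)^3
[La³⁺]^2 = 3.5×10⁻³⁴ / (7.6×10⁻²)^3 = 8.0×10⁻³¹
[La³⁺] = 8.9×10⁻¹⁶ mol L⁻¹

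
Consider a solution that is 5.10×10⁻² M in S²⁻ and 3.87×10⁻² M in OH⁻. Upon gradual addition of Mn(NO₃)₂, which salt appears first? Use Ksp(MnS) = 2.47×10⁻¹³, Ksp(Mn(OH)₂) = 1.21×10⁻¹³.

MnS

Precipitation of each salt begins when its ion product equals Ksp.
For MnS: [Mn²⁺] = (Ksp/[S²⁻]) = 4.84×10⁻¹² M
For Mn(OH)₂: [Mn²⁺] = (Ksp/[OH⁻]^2) = 8.08×10⁻¹¹ M
MnS requires the lower [Mn²⁺], so it precipitates first.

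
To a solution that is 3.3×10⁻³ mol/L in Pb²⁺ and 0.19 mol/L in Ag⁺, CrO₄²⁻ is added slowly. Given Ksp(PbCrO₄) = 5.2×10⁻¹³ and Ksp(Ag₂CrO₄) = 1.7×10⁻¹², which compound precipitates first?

Precipitation begins when Q = Ksp.
For PbCrO₄: [CrO₄²⁻] = (Ksp/[Pb²⁺]) = 1.6×10⁻¹⁰ mol/L
For Ag₂CrO₄: [CrO₄²⁻] = (Ksp/[Ag⁺]^2) = 4.7×10⁻¹¹ mol/L
Ag₂CrO₄ requires the lower [CrO₄²⁻], so it precipitates first.

Ag₂CrO₄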